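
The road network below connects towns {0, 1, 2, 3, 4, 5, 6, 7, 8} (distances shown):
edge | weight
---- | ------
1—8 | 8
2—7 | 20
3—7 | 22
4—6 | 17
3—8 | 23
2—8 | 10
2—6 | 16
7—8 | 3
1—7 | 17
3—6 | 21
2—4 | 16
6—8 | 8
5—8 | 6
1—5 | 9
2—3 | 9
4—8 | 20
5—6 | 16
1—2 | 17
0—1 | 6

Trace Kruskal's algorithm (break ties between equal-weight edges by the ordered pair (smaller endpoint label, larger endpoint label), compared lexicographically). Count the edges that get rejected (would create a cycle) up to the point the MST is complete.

Kruskal's algorithm — process edges by increasing weight (ties by edge label):
7—8 (3): add — endpoints in different components.
0—1 (6): add — endpoints in different components.
5—8 (6): add — endpoints in different components.
1—8 (8): add — endpoints in different components.
6—8 (8): add — endpoints in different components.
1—5 (9): skip — 1 and 5 already connected.
2—3 (9): add — endpoints in different components.
2—8 (10): add — endpoints in different components.
2—4 (16): add — endpoints in different components.
Edges rejected before the tree was complete: 1.

1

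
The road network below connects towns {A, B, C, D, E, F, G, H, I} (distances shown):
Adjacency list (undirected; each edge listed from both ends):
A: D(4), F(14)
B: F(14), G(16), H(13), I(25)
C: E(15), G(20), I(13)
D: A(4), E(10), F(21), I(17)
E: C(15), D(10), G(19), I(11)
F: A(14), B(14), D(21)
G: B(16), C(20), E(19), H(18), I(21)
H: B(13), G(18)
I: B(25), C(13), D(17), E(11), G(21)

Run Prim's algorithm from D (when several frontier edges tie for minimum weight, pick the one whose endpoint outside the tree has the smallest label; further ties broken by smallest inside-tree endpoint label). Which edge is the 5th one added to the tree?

A-F

Prim's algorithm from D:
Step 1: cheapest edge leaving the tree is A-D (4); add A.
Step 2: cheapest edge leaving the tree is D-E (10); add E.
Step 3: cheapest edge leaving the tree is E-I (11); add I.
Step 4: cheapest edge leaving the tree is C-I (13); add C.
Step 5: cheapest edge leaving the tree is A-F (14); add F.
Step 6: cheapest edge leaving the tree is B-F (14); add B.
Step 7: cheapest edge leaving the tree is B-H (13); add H.
Step 8: cheapest edge leaving the tree is B-G (16); add G.
The 5th edge added is A-F.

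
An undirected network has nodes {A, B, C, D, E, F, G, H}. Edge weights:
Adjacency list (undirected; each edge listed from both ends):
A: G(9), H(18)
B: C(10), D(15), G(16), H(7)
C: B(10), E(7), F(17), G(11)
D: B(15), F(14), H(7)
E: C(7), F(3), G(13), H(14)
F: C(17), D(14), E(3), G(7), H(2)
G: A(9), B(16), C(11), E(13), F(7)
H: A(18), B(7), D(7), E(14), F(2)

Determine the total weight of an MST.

42

Kruskal's algorithm — process edges by increasing weight (ties by edge label):
F—H (2): add — endpoints in different components.
E—F (3): add — endpoints in different components.
B—H (7): add — endpoints in different components.
C—E (7): add — endpoints in different components.
D—H (7): add — endpoints in different components.
F—G (7): add — endpoints in different components.
A—G (9): add — endpoints in different components.
MST edges: F—H, E—F, B—H, C—E, D—H, F—G, A—G; total weight 2+3+7+7+7+7+9 = 42.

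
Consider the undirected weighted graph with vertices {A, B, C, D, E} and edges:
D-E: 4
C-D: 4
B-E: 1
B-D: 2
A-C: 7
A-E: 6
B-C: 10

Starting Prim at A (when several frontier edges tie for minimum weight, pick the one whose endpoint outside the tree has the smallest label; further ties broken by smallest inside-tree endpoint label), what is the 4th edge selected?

Grow the tree from A using Prim:
Step 1: frontier [A-E 6, A-C 7] → take A-E (6); add E.
Step 2: frontier [A-C 7, B-E 1, D-E 4] → take B-E (1); add B.
Step 3: frontier [A-C 7, B-D 2, B-C 10, D-E 4] → take B-D (2); add D.
Step 4: frontier [A-C 7, B-C 10, C-D 4] → take C-D (4); add C.
The 4th edge added is C-D.

C-D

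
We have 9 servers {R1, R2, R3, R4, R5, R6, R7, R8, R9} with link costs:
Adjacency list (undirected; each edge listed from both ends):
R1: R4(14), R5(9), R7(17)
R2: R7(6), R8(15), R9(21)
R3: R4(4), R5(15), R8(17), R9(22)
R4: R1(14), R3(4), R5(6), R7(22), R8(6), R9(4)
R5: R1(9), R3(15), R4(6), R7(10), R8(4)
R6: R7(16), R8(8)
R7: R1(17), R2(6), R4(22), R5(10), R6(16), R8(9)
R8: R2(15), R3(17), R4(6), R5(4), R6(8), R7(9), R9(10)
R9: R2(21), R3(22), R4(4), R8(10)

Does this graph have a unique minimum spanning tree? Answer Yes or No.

Kruskal: consider edges lightest-first.
R3–R4 (4): add — endpoints in different components.
R4–R9 (4): add — endpoints in different components.
R5–R8 (4): add — endpoints in different components.
R2–R7 (6): add — endpoints in different components.
R4–R5 (6): add — endpoints in different components.
R4–R8 (6): skip — R8 and R4 already connected.
R6–R8 (8): add — endpoints in different components.
R1–R5 (9): add — endpoints in different components.
R7–R8 (9): add — endpoints in different components.
Non-tree edge R4–R8 has weight 6, equal to the heaviest edge on its tree cycle — swapping gives another MST of the same weight. Not unique.

No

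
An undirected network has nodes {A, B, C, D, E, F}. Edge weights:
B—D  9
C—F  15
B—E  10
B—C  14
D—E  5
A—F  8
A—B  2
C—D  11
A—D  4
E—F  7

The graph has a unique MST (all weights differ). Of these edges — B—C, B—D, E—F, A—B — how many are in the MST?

2

Kruskal's algorithm — process edges by increasing weight (ties by edge label):
A—B (2): add — endpoints in different components.
A—D (4): add — endpoints in different components.
D—E (5): add — endpoints in different components.
E—F (7): add — endpoints in different components.
A—F (8): skip — A and F already connected.
B—D (9): skip — B and D already connected.
B—E (10): skip — B and E already connected.
C—D (11): add — endpoints in different components.
MST edge set: {A—B, A—D, D—E, E—F, C—D}.
Of the listed edges, {E—F, A—B} are in the MST → 2.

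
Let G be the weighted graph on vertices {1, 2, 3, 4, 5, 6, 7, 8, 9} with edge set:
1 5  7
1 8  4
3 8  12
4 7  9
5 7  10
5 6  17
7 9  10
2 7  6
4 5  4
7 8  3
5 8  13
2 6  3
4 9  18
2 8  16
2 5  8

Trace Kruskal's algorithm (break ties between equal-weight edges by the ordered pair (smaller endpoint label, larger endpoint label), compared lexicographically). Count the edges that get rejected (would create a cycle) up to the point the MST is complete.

3

Sort edges by weight, then run Kruskal:
2 6 (3): add — endpoints in different components.
7 8 (3): add — endpoints in different components.
1 8 (4): add — endpoints in different components.
4 5 (4): add — endpoints in different components.
2 7 (6): add — endpoints in different components.
1 5 (7): add — endpoints in different components.
2 5 (8): skip — 2 and 5 already connected.
4 7 (9): skip — 4 and 7 already connected.
5 7 (10): skip — 5 and 7 already connected.
7 9 (10): add — endpoints in different components.
3 8 (12): add — endpoints in different components.
Edges rejected before the tree was complete: 3.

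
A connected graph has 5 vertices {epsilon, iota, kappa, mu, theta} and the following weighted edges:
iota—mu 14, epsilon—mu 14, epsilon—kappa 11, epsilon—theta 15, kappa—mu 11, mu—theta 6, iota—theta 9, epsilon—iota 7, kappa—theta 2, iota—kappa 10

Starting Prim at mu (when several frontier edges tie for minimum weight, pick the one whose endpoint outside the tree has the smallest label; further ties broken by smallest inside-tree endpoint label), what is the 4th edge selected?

epsilon-iota

Prim, starting at mu.
Step 1: frontier [mu—theta 6, kappa—mu 11, epsilon—mu 14, iota—mu 14] → take mu—theta (6); add theta.
Step 2: frontier [kappa—mu 11, epsilon—mu 14, iota—mu 14, kappa—theta 2, iota—theta 9, epsilon—theta 15] → take kappa—theta (2); add kappa.
Step 3: frontier [iota—kappa 10, epsilon—kappa 11, epsilon—mu 14, iota—mu 14, iota—theta 9, epsilon—theta 15] → take iota—theta (9); add iota.
Step 4: frontier [epsilon—iota 7, epsilon—kappa 11, epsilon—mu 14, epsilon—theta 15] → take epsilon—iota (7); add epsilon.
The 4th edge added is epsilon—iota.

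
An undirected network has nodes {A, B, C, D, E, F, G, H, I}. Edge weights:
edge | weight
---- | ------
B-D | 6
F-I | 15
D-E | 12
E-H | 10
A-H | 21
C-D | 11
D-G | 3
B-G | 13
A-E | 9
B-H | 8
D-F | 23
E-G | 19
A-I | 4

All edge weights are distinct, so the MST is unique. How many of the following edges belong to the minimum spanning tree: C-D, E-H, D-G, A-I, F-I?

Kruskal's algorithm — process edges by increasing weight (ties by edge label):
D-G (3): add — endpoints in different components.
A-I (4): add — endpoints in different components.
B-D (6): add — endpoints in different components.
B-H (8): add — endpoints in different components.
A-E (9): add — endpoints in different components.
E-H (10): add — endpoints in different components.
C-D (11): add — endpoints in different components.
D-E (12): skip — D and E already connected.
B-G (13): skip — B and G already connected.
F-I (15): add — endpoints in different components.
MST edge set: {D-G, A-I, B-D, B-H, A-E, E-H, C-D, F-I}.
Of the listed edges, {C-D, E-H, D-G, A-I, F-I} are in the MST → 5.

5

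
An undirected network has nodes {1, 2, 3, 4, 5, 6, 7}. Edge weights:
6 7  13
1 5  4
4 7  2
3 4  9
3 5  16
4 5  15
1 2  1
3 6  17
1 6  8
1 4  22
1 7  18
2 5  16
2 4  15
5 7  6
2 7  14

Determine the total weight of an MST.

Kruskal's algorithm — process edges by increasing weight (ties by edge label):
1 2 (1): add — endpoints in different components.
4 7 (2): add — endpoints in different components.
1 5 (4): add — endpoints in different components.
5 7 (6): add — endpoints in different components.
1 6 (8): add — endpoints in different components.
3 4 (9): add — endpoints in different components.
MST edges: 1 2, 4 7, 1 5, 5 7, 1 6, 3 4; total weight 1+2+4+6+8+9 = 30.

30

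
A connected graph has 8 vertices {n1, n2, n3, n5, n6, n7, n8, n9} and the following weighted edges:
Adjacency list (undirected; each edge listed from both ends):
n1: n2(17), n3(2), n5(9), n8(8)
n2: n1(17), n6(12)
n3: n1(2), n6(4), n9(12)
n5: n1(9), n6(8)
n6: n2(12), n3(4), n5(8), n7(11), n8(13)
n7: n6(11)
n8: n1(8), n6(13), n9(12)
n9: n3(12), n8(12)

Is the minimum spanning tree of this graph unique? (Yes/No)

Kruskal: consider edges lightest-first.
n1 n3 (2): add — endpoints in different components.
n3 n6 (4): add — endpoints in different components.
n1 n8 (8): add — endpoints in different components.
n5 n6 (8): add — endpoints in different components.
n1 n5 (9): skip — n5 and n1 already connected.
n6 n7 (11): add — endpoints in different components.
n2 n6 (12): add — endpoints in different components.
n3 n9 (12): add — endpoints in different components.
Non-tree edge n8 n9 has weight 12, equal to the heaviest edge on its tree cycle — swapping gives another MST of the same weight. Not unique.

No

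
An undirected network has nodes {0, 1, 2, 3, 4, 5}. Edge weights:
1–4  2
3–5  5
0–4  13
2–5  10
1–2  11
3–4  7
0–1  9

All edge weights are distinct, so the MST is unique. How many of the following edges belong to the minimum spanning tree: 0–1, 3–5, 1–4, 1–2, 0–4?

Kruskal: consider edges lightest-first.
1–4 (2): add — endpoints in different components.
3–5 (5): add — endpoints in different components.
3–4 (7): add — endpoints in different components.
0–1 (9): add — endpoints in different components.
2–5 (10): add — endpoints in different components.
MST edge set: {1–4, 3–5, 3–4, 0–1, 2–5}.
Of the listed edges, {0–1, 3–5, 1–4} are in the MST → 3.

3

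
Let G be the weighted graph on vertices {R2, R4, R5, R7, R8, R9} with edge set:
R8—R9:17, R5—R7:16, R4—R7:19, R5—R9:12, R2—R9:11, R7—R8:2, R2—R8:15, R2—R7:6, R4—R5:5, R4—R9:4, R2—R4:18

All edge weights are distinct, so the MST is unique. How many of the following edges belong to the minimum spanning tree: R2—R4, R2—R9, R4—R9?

2

Sort edges by weight, then run Kruskal:
R7—R8 (2): add — endpoints in different components.
R4—R9 (4): add — endpoints in different components.
R4—R5 (5): add — endpoints in different components.
R2—R7 (6): add — endpoints in different components.
R2—R9 (11): add — endpoints in different components.
MST edge set: {R7—R8, R4—R9, R4—R5, R2—R7, R2—R9}.
Of the listed edges, {R2—R9, R4—R9} are in the MST → 2.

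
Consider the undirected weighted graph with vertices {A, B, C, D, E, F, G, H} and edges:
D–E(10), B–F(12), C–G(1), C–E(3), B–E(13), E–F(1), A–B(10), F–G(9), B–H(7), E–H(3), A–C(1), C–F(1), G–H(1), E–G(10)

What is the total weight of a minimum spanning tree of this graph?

22

Prim's algorithm from A:
Step 1: cheapest edge leaving the tree is A–C (1); add C.
Step 2: cheapest edge leaving the tree is C–F (1); add F.
Step 3: cheapest edge leaving the tree is E–F (1); add E.
Step 4: cheapest edge leaving the tree is C–G (1); add G.
Step 5: cheapest edge leaving the tree is G–H (1); add H.
Step 6: cheapest edge leaving the tree is B–H (7); add B.
Step 7: cheapest edge leaving the tree is D–E (10); add D.
MST edges: A–C, C–F, E–F, C–G, G–H, B–H, D–E; total weight 1+1+1+1+1+7+10 = 22.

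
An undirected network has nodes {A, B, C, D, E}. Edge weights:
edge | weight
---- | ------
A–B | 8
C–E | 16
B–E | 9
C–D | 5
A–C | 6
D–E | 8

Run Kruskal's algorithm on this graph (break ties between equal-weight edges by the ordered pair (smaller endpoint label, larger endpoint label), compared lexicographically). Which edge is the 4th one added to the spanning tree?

D-E

Kruskal: consider edges lightest-first.
C–D (5): add — endpoints in different components.
A–C (6): add — endpoints in different components.
A–B (8): add — endpoints in different components.
D–E (8): add — endpoints in different components.
The 4th edge added is D–E.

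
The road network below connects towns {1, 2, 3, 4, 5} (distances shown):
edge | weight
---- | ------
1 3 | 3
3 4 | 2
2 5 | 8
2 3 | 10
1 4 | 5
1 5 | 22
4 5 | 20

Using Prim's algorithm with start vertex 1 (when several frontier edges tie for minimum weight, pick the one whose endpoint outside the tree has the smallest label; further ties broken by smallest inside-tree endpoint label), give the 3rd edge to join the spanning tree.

Grow the tree from 1 using Prim:
Step 1: cheapest edge leaving the tree is 1 3 (3); add 3.
Step 2: cheapest edge leaving the tree is 3 4 (2); add 4.
Step 3: cheapest edge leaving the tree is 2 3 (10); add 2.
Step 4: cheapest edge leaving the tree is 2 5 (8); add 5.
The 3rd edge added is 2 3.

2-3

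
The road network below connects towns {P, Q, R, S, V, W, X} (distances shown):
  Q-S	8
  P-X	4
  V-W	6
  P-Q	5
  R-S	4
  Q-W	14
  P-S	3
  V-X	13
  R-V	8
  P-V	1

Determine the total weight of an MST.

Prim's algorithm from X:
Step 1: frontier [P-X 4, V-X 13] → take P-X (4); add P.
Step 2: frontier [P-V 1, P-S 3, P-Q 5, V-X 13] → take P-V (1); add V.
Step 3: frontier [P-S 3, P-Q 5, V-W 6, R-V 8] → take P-S (3); add S.
Step 4: frontier [P-Q 5, R-S 4, Q-S 8, V-W 6, R-V 8] → take R-S (4); add R.
Step 5: frontier [P-Q 5, Q-S 8, V-W 6] → take P-Q (5); add Q.
Step 6: frontier [Q-W 14, V-W 6] → take V-W (6); add W.
MST edges: P-X, P-V, P-S, R-S, P-Q, V-W; total weight 4+1+3+4+5+6 = 23.

23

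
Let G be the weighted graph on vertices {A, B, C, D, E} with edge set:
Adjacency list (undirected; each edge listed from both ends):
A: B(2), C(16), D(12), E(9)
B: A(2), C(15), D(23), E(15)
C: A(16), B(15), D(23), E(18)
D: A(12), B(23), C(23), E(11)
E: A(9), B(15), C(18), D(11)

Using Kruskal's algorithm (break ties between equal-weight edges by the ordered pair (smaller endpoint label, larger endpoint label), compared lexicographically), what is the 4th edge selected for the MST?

B-C

Kruskal: consider edges lightest-first.
A–B (2): add. Components now {A,B} {C} {D} {E}
A–E (9): add. Components now {A,B,E} {C} {D}
D–E (11): add. Components now {A,B,D,E} {C}
A–D (12): skip — A and D already connected.
B–C (15): add. Components now {A,B,C,D,E}
The 4th edge added is B–C.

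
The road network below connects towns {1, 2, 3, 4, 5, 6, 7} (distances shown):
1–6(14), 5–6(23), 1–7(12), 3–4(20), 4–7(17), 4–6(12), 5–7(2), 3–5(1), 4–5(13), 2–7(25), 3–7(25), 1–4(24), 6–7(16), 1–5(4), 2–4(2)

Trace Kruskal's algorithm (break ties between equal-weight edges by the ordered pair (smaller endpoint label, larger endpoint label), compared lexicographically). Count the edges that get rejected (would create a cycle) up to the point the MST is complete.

1

Kruskal: consider edges lightest-first.
3–5 (1): add. Components now {1} {2} {3,5} {4} {6} {7}
2–4 (2): add. Components now {1} {2,4} {3,5} {6} {7}
5–7 (2): add. Components now {1} {2,4} {3,5,7} {6}
1–5 (4): add. Components now {1,3,5,7} {2,4} {6}
1–7 (12): skip — 1 and 7 already connected.
4–6 (12): add. Components now {1,3,5,7} {2,4,6}
4–5 (13): add. Components now {1,2,3,4,5,6,7}
Edges rejected before the tree was complete: 1.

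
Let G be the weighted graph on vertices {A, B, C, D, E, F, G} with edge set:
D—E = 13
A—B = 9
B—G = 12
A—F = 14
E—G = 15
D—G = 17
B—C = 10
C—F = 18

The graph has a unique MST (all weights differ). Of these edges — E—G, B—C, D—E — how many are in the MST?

Kruskal's algorithm — process edges by increasing weight (ties by edge label):
A—B (9): add. Components now {A,B} {C} {D} {E} {F} {G}
B—C (10): add. Components now {A,B,C} {D} {E} {F} {G}
B—G (12): add. Components now {A,B,C,G} {D} {E} {F}
D—E (13): add. Components now {A,B,C,G} {D,E} {F}
A—F (14): add. Components now {A,B,C,F,G} {D,E}
E—G (15): add. Components now {A,B,C,D,E,F,G}
MST edge set: {A—B, B—C, B—G, D—E, A—F, E—G}.
Of the listed edges, {E—G, B—C, D—E} are in the MST → 3.

3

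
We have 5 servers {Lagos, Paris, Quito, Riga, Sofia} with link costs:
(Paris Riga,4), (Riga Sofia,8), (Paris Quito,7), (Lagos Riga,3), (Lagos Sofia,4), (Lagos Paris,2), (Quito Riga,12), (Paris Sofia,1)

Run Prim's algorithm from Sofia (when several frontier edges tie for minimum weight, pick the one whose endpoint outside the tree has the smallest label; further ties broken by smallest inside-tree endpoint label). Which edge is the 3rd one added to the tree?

Lagos-Riga

Prim, starting at Sofia.
Step 1: cheapest edge leaving the tree is Paris Sofia (1); add Paris.
Step 2: cheapest edge leaving the tree is Lagos Paris (2); add Lagos.
Step 3: cheapest edge leaving the tree is Lagos Riga (3); add Riga.
Step 4: cheapest edge leaving the tree is Paris Quito (7); add Quito.
The 3rd edge added is Lagos Riga.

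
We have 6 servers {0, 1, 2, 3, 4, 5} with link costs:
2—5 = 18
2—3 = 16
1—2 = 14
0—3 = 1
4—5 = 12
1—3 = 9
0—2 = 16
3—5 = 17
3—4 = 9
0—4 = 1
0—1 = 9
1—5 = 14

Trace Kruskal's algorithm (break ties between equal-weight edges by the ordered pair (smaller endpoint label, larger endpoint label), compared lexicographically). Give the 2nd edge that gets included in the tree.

0-4

Kruskal: consider edges lightest-first.
0—3 (1): add — endpoints in different components.
0—4 (1): add — endpoints in different components.
0—1 (9): add — endpoints in different components.
1—3 (9): skip — 1 and 3 already connected.
3—4 (9): skip — 3 and 4 already connected.
4—5 (12): add — endpoints in different components.
1—2 (14): add — endpoints in different components.
The 2nd edge added is 0—4.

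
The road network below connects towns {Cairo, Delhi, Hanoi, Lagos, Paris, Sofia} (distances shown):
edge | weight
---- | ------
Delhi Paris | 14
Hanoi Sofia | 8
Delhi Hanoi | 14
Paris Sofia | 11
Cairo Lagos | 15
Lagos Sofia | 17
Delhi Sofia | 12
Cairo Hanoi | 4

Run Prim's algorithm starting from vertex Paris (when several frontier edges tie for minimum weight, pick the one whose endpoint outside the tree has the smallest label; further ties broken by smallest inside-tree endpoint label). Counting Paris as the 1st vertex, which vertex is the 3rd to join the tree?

Prim's algorithm from Paris:
Step 1: cheapest edge leaving the tree is Paris Sofia (11); add Sofia.
Step 2: cheapest edge leaving the tree is Hanoi Sofia (8); add Hanoi.
Step 3: cheapest edge leaving the tree is Cairo Hanoi (4); add Cairo.
Step 4: cheapest edge leaving the tree is Delhi Sofia (12); add Delhi.
Step 5: cheapest edge leaving the tree is Cairo Lagos (15); add Lagos.
Vertex order: Paris, Sofia, Hanoi, Cairo, Delhi, Lagos. The 3rd vertex is Hanoi.

Hanoi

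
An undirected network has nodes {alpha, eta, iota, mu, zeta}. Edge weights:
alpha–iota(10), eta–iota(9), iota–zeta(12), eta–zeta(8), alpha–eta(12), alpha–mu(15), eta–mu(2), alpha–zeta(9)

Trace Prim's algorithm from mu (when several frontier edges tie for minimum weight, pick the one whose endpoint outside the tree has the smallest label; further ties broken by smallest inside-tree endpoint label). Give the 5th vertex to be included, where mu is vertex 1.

iota

Grow the tree from mu using Prim:
Step 1: cheapest edge leaving the tree is eta–mu (2); add eta.
Step 2: cheapest edge leaving the tree is eta–zeta (8); add zeta.
Step 3: cheapest edge leaving the tree is alpha–zeta (9); add alpha.
Step 4: cheapest edge leaving the tree is eta–iota (9); add iota.
Vertex order: mu, eta, zeta, alpha, iota. The 5th vertex is iota.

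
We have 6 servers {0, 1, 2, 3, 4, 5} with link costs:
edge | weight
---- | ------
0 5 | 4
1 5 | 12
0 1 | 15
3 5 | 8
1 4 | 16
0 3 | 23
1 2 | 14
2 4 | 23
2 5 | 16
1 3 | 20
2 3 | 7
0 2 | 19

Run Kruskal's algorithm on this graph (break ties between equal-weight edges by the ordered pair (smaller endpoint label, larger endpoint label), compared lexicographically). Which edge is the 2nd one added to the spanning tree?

Kruskal: consider edges lightest-first.
0 5 (4): add — endpoints in different components.
2 3 (7): add — endpoints in different components.
3 5 (8): add — endpoints in different components.
1 5 (12): add — endpoints in different components.
1 2 (14): skip — 1 and 2 already connected.
0 1 (15): skip — 0 and 1 already connected.
1 4 (16): add — endpoints in different components.
The 2nd edge added is 2 3.

2-3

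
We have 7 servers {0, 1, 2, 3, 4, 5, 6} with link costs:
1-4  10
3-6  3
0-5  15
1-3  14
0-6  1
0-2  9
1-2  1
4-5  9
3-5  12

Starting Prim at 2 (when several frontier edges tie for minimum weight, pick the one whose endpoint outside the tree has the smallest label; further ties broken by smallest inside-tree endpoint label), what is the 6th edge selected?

4-5

Prim, starting at 2.
Step 1: frontier [1-2 1, 0-2 9] → take 1-2 (1); add 1.
Step 2: frontier [1-4 10, 1-3 14, 0-2 9] → take 0-2 (9); add 0.
Step 3: frontier [0-6 1, 0-5 15, 1-4 10, 1-3 14] → take 0-6 (1); add 6.
Step 4: frontier [0-5 15, 1-4 10, 1-3 14, 3-6 3] → take 3-6 (3); add 3.
Step 5: frontier [0-5 15, 1-4 10, 3-5 12] → take 1-4 (10); add 4.
Step 6: frontier [0-5 15, 3-5 12, 4-5 9] → take 4-5 (9); add 5.
The 6th edge added is 4-5.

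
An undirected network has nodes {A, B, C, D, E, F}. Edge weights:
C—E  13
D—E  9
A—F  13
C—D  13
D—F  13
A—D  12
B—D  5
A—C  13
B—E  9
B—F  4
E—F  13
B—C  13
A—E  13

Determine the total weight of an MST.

Sort edges by weight, then run Kruskal:
B—F (4): add — endpoints in different components.
B—D (5): add — endpoints in different components.
B—E (9): add — endpoints in different components.
D—E (9): skip — D and E already connected.
A—D (12): add — endpoints in different components.
A—C (13): add — endpoints in different components.
MST edges: B—F, B—D, B—E, A—D, A—C; total weight 4+5+9+12+13 = 43.

43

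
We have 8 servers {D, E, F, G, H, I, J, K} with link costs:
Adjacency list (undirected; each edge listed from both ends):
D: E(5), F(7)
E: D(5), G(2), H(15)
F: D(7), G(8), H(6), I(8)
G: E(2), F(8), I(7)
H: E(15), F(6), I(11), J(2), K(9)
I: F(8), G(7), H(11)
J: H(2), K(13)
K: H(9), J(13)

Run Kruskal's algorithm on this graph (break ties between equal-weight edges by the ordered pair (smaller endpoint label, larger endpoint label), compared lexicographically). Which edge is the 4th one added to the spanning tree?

F-H

Kruskal: consider edges lightest-first.
E-G (2): add — endpoints in different components.
H-J (2): add — endpoints in different components.
D-E (5): add — endpoints in different components.
F-H (6): add — endpoints in different components.
D-F (7): add — endpoints in different components.
G-I (7): add — endpoints in different components.
F-G (8): skip — F and G already connected.
F-I (8): skip — F and I already connected.
H-K (9): add — endpoints in different components.
The 4th edge added is F-H.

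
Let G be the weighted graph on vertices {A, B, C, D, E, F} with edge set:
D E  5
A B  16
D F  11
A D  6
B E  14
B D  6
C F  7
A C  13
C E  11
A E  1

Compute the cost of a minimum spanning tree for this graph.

30

Sort edges by weight, then run Kruskal:
A E (1): add. Components now {A,E} {B} {C} {D} {F}
D E (5): add. Components now {A,D,E} {B} {C} {F}
A D (6): skip — A and D already connected.
B D (6): add. Components now {A,B,D,E} {C} {F}
C F (7): add. Components now {A,B,D,E} {C,F}
C E (11): add. Components now {A,B,C,D,E,F}
MST edges: A E, D E, B D, C F, C E; total weight 1+5+6+7+11 = 30.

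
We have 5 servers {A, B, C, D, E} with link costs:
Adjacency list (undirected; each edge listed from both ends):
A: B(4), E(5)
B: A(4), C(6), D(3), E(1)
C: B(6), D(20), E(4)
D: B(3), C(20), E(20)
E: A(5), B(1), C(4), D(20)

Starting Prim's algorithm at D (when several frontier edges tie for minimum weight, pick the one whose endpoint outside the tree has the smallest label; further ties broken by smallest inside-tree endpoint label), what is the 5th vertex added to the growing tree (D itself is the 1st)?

Grow the tree from D using Prim:
Step 1: cheapest edge leaving the tree is B D (3); add B.
Step 2: cheapest edge leaving the tree is B E (1); add E.
Step 3: cheapest edge leaving the tree is A B (4); add A.
Step 4: cheapest edge leaving the tree is C E (4); add C.
Vertex order: D, B, E, A, C. The 5th vertex is C.

C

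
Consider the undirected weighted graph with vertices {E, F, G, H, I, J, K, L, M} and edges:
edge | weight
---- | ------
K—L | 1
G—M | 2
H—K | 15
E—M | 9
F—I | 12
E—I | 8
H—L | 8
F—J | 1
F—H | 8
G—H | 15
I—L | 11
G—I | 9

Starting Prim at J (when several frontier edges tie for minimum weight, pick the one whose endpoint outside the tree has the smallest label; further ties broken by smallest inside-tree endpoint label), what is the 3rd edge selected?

Prim's algorithm from J:
Step 1: cheapest edge leaving the tree is F—J (1); add F.
Step 2: cheapest edge leaving the tree is F—H (8); add H.
Step 3: cheapest edge leaving the tree is H—L (8); add L.
Step 4: cheapest edge leaving the tree is K—L (1); add K.
Step 5: cheapest edge leaving the tree is I—L (11); add I.
Step 6: cheapest edge leaving the tree is E—I (8); add E.
Step 7: cheapest edge leaving the tree is G—I (9); add G.
Step 8: cheapest edge leaving the tree is G—M (2); add M.
The 3rd edge added is H—L.

H-L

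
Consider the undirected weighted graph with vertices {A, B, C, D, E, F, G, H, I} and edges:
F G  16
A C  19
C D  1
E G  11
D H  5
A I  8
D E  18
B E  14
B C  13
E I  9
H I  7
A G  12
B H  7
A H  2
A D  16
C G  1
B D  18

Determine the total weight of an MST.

Sort edges by weight, then run Kruskal:
C D (1): add — endpoints in different components.
C G (1): add — endpoints in different components.
A H (2): add — endpoints in different components.
D H (5): add — endpoints in different components.
B H (7): add — endpoints in different components.
H I (7): add — endpoints in different components.
A I (8): skip — A and I already connected.
E I (9): add — endpoints in different components.
E G (11): skip — E and G already connected.
A G (12): skip — A and G already connected.
B C (13): skip — B and C already connected.
B E (14): skip — B and E already connected.
A D (16): skip — A and D already connected.
F G (16): add — endpoints in different components.
MST edges: C D, C G, A H, D H, B H, H I, E I, F G; total weight 1+1+2+5+7+7+9+16 = 48.

48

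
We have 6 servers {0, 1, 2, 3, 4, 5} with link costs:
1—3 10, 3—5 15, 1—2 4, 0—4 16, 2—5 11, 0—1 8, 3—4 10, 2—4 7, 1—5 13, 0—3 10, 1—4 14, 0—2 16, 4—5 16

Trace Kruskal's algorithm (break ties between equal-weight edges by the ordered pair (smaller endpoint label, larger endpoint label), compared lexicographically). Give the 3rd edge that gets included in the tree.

Kruskal: consider edges lightest-first.
1—2 (4): add — endpoints in different components.
2—4 (7): add — endpoints in different components.
0—1 (8): add — endpoints in different components.
0—3 (10): add — endpoints in different components.
1—3 (10): skip — 1 and 3 already connected.
3—4 (10): skip — 3 and 4 already connected.
2—5 (11): add — endpoints in different components.
The 3rd edge added is 0—1.

0-1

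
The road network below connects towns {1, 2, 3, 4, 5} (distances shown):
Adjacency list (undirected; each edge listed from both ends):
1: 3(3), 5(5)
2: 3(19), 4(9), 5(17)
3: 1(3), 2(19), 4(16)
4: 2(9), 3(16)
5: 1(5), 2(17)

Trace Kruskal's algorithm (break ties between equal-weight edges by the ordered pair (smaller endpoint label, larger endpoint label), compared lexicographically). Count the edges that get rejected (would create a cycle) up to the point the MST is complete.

0

Sort edges by weight, then run Kruskal:
1—3 (3): add — endpoints in different components.
1—5 (5): add — endpoints in different components.
2—4 (9): add — endpoints in different components.
3—4 (16): add — endpoints in different components.
Edges rejected before the tree was complete: 0.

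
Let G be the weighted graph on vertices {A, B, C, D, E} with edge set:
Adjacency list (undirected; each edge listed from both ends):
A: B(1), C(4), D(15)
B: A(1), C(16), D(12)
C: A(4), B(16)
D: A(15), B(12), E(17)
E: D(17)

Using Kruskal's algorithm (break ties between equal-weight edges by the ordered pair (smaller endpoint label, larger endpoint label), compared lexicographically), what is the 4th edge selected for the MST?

D-E

Kruskal's algorithm — process edges by increasing weight (ties by edge label):
A B (1): add. Components now {A,B} {C} {D} {E}
A C (4): add. Components now {A,B,C} {D} {E}
B D (12): add. Components now {A,B,C,D} {E}
A D (15): skip — A and D already connected.
B C (16): skip — B and C already connected.
D E (17): add. Components now {A,B,C,D,E}
The 4th edge added is D E.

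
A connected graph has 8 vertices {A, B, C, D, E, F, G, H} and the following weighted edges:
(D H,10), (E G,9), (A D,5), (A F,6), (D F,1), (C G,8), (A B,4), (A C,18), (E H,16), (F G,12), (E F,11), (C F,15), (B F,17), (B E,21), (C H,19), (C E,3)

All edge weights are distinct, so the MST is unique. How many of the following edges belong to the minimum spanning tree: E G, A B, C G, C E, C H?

3

Sort edges by weight, then run Kruskal:
D F (1): add — endpoints in different components.
C E (3): add — endpoints in different components.
A B (4): add — endpoints in different components.
A D (5): add — endpoints in different components.
A F (6): skip — A and F already connected.
C G (8): add — endpoints in different components.
E G (9): skip — E and G already connected.
D H (10): add — endpoints in different components.
E F (11): add — endpoints in different components.
MST edge set: {D F, C E, A B, A D, C G, D H, E F}.
Of the listed edges, {A B, C G, C E} are in the MST → 3.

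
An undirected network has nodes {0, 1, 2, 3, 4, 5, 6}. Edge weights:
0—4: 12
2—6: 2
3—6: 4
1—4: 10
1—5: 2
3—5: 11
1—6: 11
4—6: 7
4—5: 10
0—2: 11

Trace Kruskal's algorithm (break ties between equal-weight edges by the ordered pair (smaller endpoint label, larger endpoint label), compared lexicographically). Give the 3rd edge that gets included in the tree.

Kruskal's algorithm — process edges by increasing weight (ties by edge label):
1—5 (2): add. Components now {0} {1,5} {2} {3} {4} {6}
2—6 (2): add. Components now {0} {1,5} {2,6} {3} {4}
3—6 (4): add. Components now {0} {1,5} {2,3,6} {4}
4—6 (7): add. Components now {0} {1,5} {2,3,4,6}
1—4 (10): add. Components now {0} {1,2,3,4,5,6}
4—5 (10): skip — 4 and 5 already connected.
0—2 (11): add. Components now {0,1,2,3,4,5,6}
The 3rd edge added is 3—6.

3-6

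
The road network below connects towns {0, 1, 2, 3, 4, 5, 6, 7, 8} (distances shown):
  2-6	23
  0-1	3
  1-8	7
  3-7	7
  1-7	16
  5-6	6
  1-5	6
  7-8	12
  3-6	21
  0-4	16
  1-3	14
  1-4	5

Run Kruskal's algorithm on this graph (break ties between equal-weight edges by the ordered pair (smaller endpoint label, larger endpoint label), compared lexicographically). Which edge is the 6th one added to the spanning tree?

Kruskal: consider edges lightest-first.
0-1 (3): add — endpoints in different components.
1-4 (5): add — endpoints in different components.
1-5 (6): add — endpoints in different components.
5-6 (6): add — endpoints in different components.
1-8 (7): add — endpoints in different components.
3-7 (7): add — endpoints in different components.
7-8 (12): add — endpoints in different components.
1-3 (14): skip — 1 and 3 already connected.
0-4 (16): skip — 0 and 4 already connected.
1-7 (16): skip — 1 and 7 already connected.
3-6 (21): skip — 3 and 6 already connected.
2-6 (23): add — endpoints in different components.
The 6th edge added is 3-7.

3-7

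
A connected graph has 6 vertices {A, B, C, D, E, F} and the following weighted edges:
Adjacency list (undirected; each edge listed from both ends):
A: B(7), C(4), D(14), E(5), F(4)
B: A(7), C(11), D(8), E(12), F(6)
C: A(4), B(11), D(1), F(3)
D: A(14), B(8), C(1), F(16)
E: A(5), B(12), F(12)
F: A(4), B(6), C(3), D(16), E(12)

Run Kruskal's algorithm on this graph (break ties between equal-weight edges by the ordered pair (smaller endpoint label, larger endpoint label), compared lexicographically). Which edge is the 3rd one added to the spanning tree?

A-C

Kruskal: consider edges lightest-first.
C–D (1): add. Components now {A} {B} {C,D} {E} {F}
C–F (3): add. Components now {A} {B} {C,D,F} {E}
A–C (4): add. Components now {A,C,D,F} {B} {E}
A–F (4): skip — A and F already connected.
A–E (5): add. Components now {A,C,D,E,F} {B}
B–F (6): add. Components now {A,B,C,D,E,F}
The 3rd edge added is A–C.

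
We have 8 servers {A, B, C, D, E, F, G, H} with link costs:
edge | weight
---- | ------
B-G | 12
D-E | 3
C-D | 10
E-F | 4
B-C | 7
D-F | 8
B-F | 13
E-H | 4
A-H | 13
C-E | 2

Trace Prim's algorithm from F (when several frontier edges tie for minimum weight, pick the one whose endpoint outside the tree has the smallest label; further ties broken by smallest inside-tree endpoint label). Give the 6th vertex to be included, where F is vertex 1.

Prim, starting at F.
Step 1: cheapest edge leaving the tree is E-F (4); add E.
Step 2: cheapest edge leaving the tree is C-E (2); add C.
Step 3: cheapest edge leaving the tree is D-E (3); add D.
Step 4: cheapest edge leaving the tree is E-H (4); add H.
Step 5: cheapest edge leaving the tree is B-C (7); add B.
Step 6: cheapest edge leaving the tree is B-G (12); add G.
Step 7: cheapest edge leaving the tree is A-H (13); add A.
Vertex order: F, E, C, D, H, B, G, A. The 6th vertex is B.

B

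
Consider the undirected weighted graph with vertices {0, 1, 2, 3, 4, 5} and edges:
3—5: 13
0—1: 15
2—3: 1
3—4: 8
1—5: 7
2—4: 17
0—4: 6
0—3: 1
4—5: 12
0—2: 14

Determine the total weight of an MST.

Kruskal's algorithm — process edges by increasing weight (ties by edge label):
0—3 (1): add. Components now {0,3} {1} {2} {4} {5}
2—3 (1): add. Components now {0,2,3} {1} {4} {5}
0—4 (6): add. Components now {0,2,3,4} {1} {5}
1—5 (7): add. Components now {0,2,3,4} {1,5}
3—4 (8): skip — 3 and 4 already connected.
4—5 (12): add. Components now {0,1,2,3,4,5}
MST edges: 0—3, 2—3, 0—4, 1—5, 4—5; total weight 1+1+6+7+12 = 27.

27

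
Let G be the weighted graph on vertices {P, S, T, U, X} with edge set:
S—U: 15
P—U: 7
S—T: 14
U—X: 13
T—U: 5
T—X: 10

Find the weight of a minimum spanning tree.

Grow the tree from X using Prim:
Step 1: cheapest edge leaving the tree is T—X (10); add T.
Step 2: cheapest edge leaving the tree is T—U (5); add U.
Step 3: cheapest edge leaving the tree is P—U (7); add P.
Step 4: cheapest edge leaving the tree is S—T (14); add S.
MST edges: T—X, T—U, P—U, S—T; total weight 10+5+7+14 = 36.

36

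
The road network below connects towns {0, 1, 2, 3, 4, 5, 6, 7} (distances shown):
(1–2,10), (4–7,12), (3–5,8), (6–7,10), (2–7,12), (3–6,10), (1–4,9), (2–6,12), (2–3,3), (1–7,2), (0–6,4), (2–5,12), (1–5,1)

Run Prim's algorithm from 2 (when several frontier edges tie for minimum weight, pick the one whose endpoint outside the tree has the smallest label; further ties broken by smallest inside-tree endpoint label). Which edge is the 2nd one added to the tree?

3-5

Grow the tree from 2 using Prim:
Step 1: cheapest edge leaving the tree is 2–3 (3); add 3.
Step 2: cheapest edge leaving the tree is 3–5 (8); add 5.
Step 3: cheapest edge leaving the tree is 1–5 (1); add 1.
Step 4: cheapest edge leaving the tree is 1–7 (2); add 7.
Step 5: cheapest edge leaving the tree is 1–4 (9); add 4.
Step 6: cheapest edge leaving the tree is 3–6 (10); add 6.
Step 7: cheapest edge leaving the tree is 0–6 (4); add 0.
The 2nd edge added is 3–5.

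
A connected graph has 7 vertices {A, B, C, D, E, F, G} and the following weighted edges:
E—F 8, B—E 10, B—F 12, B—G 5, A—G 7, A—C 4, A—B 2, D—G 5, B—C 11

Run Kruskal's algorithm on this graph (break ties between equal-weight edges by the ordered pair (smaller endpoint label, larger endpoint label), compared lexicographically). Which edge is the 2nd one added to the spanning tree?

A-C

Kruskal's algorithm — process edges by increasing weight (ties by edge label):
A—B (2): add. Components now {A,B} {C} {D} {E} {F} {G}
A—C (4): add. Components now {A,B,C} {D} {E} {F} {G}
B—G (5): add. Components now {A,B,C,G} {D} {E} {F}
D—G (5): add. Components now {A,B,C,D,G} {E} {F}
A—G (7): skip — A and G already connected.
E—F (8): add. Components now {A,B,C,D,G} {E,F}
B—E (10): add. Components now {A,B,C,D,E,F,G}
The 2nd edge added is A—C.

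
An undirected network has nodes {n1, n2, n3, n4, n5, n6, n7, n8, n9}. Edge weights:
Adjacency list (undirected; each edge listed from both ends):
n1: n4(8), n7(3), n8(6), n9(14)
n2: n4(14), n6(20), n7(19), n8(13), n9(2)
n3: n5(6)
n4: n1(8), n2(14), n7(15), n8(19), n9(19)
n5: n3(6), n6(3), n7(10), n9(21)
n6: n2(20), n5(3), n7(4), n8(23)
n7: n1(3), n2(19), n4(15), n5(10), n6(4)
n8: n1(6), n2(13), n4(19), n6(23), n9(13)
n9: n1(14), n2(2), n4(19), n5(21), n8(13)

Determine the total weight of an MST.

45

Kruskal: consider edges lightest-first.
n2—n9 (2): add — endpoints in different components.
n1—n7 (3): add — endpoints in different components.
n5—n6 (3): add — endpoints in different components.
n6—n7 (4): add — endpoints in different components.
n1—n8 (6): add — endpoints in different components.
n3—n5 (6): add — endpoints in different components.
n1—n4 (8): add — endpoints in different components.
n5—n7 (10): skip — n5 and n7 already connected.
n2—n8 (13): add — endpoints in different components.
MST edges: n2—n9, n1—n7, n5—n6, n6—n7, n1—n8, n3—n5, n1—n4, n2—n8; total weight 2+3+3+4+6+6+8+13 = 45.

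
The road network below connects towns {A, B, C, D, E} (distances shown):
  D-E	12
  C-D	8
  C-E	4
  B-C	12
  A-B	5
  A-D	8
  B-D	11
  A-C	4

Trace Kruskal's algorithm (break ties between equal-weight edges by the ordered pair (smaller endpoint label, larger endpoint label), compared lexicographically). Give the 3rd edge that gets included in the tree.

A-B

Sort edges by weight, then run Kruskal:
A-C (4): add — endpoints in different components.
C-E (4): add — endpoints in different components.
A-B (5): add — endpoints in different components.
A-D (8): add — endpoints in different components.
The 3rd edge added is A-B.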